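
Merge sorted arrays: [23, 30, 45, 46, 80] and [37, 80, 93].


Take 23 from A
Take 30 from A
Take 37 from B
Take 45 from A
Take 46 from A
Take 80 from A

Merged: [23, 30, 37, 45, 46, 80, 80, 93]


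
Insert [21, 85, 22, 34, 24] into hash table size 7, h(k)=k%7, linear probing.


Insert 21: h=0 -> slot 0
Insert 85: h=1 -> slot 1
Insert 22: h=1, 1 probes -> slot 2
Insert 34: h=6 -> slot 6
Insert 24: h=3 -> slot 3

Table: [21, 85, 22, 24, None, None, 34]


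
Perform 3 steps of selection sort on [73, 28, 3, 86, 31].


Initial: [73, 28, 3, 86, 31]
Step 1: min=3 at 2
  Swap: [3, 28, 73, 86, 31]
Step 2: min=28 at 1
  Swap: [3, 28, 73, 86, 31]
Step 3: min=31 at 4
  Swap: [3, 28, 31, 86, 73]

After 3 steps: [3, 28, 31, 86, 73]


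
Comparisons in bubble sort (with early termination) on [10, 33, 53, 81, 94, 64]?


Algorithm: bubble sort (with early termination)
Input: [10, 33, 53, 81, 94, 64]
Sorted: [10, 33, 53, 64, 81, 94]

12


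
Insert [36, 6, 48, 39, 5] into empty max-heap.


Insert 36: [36]
Insert 6: [36, 6]
Insert 48: [48, 6, 36]
Insert 39: [48, 39, 36, 6]
Insert 5: [48, 39, 36, 6, 5]

Final heap: [48, 39, 36, 6, 5]


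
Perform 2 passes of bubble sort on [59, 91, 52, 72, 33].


Initial: [59, 91, 52, 72, 33]
Pass 1: [59, 52, 72, 33, 91] (3 swaps)
Pass 2: [52, 59, 33, 72, 91] (2 swaps)

After 2 passes: [52, 59, 33, 72, 91]


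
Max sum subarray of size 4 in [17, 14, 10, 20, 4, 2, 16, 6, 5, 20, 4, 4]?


[0:4]: 61
[1:5]: 48
[2:6]: 36
[3:7]: 42
[4:8]: 28
[5:9]: 29
[6:10]: 47
[7:11]: 35
[8:12]: 33

Max: 61 at [0:4]


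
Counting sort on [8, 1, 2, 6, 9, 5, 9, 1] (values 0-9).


Input: [8, 1, 2, 6, 9, 5, 9, 1]
Counts: [0, 2, 1, 0, 0, 1, 1, 0, 1, 2]

Sorted: [1, 1, 2, 5, 6, 8, 9, 9]


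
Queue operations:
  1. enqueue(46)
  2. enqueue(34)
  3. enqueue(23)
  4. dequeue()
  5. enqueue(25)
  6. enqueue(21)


enqueue(46) -> [46]
enqueue(34) -> [46, 34]
enqueue(23) -> [46, 34, 23]
dequeue()->46, [34, 23]
enqueue(25) -> [34, 23, 25]
enqueue(21) -> [34, 23, 25, 21]

Final queue: [34, 23, 25, 21]


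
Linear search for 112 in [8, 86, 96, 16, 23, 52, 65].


i=0: 8!=112
i=1: 86!=112
i=2: 96!=112
i=3: 16!=112
i=4: 23!=112
i=5: 52!=112
i=6: 65!=112

Not found, 7 comps


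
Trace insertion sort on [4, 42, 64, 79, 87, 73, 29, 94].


Initial: [4, 42, 64, 79, 87, 73, 29, 94]
Insert 42: [4, 42, 64, 79, 87, 73, 29, 94]
Insert 64: [4, 42, 64, 79, 87, 73, 29, 94]
Insert 79: [4, 42, 64, 79, 87, 73, 29, 94]
Insert 87: [4, 42, 64, 79, 87, 73, 29, 94]
Insert 73: [4, 42, 64, 73, 79, 87, 29, 94]
Insert 29: [4, 29, 42, 64, 73, 79, 87, 94]
Insert 94: [4, 29, 42, 64, 73, 79, 87, 94]

Sorted: [4, 29, 42, 64, 73, 79, 87, 94]


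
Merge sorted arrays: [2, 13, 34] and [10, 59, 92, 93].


Take 2 from A
Take 10 from B
Take 13 from A
Take 34 from A

Merged: [2, 10, 13, 34, 59, 92, 93]


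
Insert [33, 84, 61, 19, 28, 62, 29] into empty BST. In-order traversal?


Insert 33: root
Insert 84: R from 33
Insert 61: R from 33 -> L from 84
Insert 19: L from 33
Insert 28: L from 33 -> R from 19
Insert 62: R from 33 -> L from 84 -> R from 61
Insert 29: L from 33 -> R from 19 -> R from 28

In-order: [19, 28, 29, 33, 61, 62, 84]


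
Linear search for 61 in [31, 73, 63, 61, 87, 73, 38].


i=0: 31!=61
i=1: 73!=61
i=2: 63!=61
i=3: 61==61 found!

Found at 3, 4 comps


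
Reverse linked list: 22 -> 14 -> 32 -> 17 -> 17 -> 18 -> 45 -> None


Step 1: curr=22, set curr.next=prev(None) | reversed so far: 22
Step 2: curr=14, set curr.next=prev(22) | reversed so far: 14 -> 22
Step 3: curr=32, set curr.next=prev(14) | reversed so far: 32 -> 14 -> 22
Step 4: curr=17, set curr.next=prev(32) | reversed so far: 17 -> 32 -> 14 -> 22
Step 5: curr=17, set curr.next=prev(17) | reversed so far: 17 -> 17 -> 32 -> 14 -> 22
Step 6: curr=18, set curr.next=prev(17) | reversed so far: 18 -> 17 -> 17 -> 32 -> 14 -> 22
Step 7: curr=45, set curr.next=prev(18) | reversed so far: 45 -> 18 -> 17 -> 17 -> 32 -> 14 -> 22

45 -> 18 -> 17 -> 17 -> 32 -> 14 -> 22 -> None


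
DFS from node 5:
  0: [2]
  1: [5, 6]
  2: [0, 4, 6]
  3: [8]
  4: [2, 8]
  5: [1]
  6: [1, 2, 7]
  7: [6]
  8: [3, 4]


Visit 5, push [1]
Visit 1, push [6]
Visit 6, push [7, 2]
Visit 2, push [4, 0]
Visit 0, push []
Visit 4, push [8]
Visit 8, push [3]
Visit 3, push []
Visit 7, push []

DFS order: [5, 1, 6, 2, 0, 4, 8, 3, 7]


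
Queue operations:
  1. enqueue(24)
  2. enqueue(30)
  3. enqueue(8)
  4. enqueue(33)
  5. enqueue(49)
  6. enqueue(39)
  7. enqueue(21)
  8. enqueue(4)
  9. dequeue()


enqueue(24) -> [24]
enqueue(30) -> [24, 30]
enqueue(8) -> [24, 30, 8]
enqueue(33) -> [24, 30, 8, 33]
enqueue(49) -> [24, 30, 8, 33, 49]
enqueue(39) -> [24, 30, 8, 33, 49, 39]
enqueue(21) -> [24, 30, 8, 33, 49, 39, 21]
enqueue(4) -> [24, 30, 8, 33, 49, 39, 21, 4]
dequeue()->24, [30, 8, 33, 49, 39, 21, 4]

Final queue: [30, 8, 33, 49, 39, 21, 4]


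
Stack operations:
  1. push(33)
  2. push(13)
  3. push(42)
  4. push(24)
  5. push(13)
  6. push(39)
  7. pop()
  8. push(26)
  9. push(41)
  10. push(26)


push(33) -> [33]
push(13) -> [33, 13]
push(42) -> [33, 13, 42]
push(24) -> [33, 13, 42, 24]
push(13) -> [33, 13, 42, 24, 13]
push(39) -> [33, 13, 42, 24, 13, 39]
pop()->39, [33, 13, 42, 24, 13]
push(26) -> [33, 13, 42, 24, 13, 26]
push(41) -> [33, 13, 42, 24, 13, 26, 41]
push(26) -> [33, 13, 42, 24, 13, 26, 41, 26]

Final stack: [33, 13, 42, 24, 13, 26, 41, 26]


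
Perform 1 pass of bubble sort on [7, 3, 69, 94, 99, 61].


Initial: [7, 3, 69, 94, 99, 61]
Pass 1: [3, 7, 69, 94, 61, 99] (2 swaps)

After 1 pass: [3, 7, 69, 94, 61, 99]


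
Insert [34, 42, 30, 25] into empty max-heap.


Insert 34: [34]
Insert 42: [42, 34]
Insert 30: [42, 34, 30]
Insert 25: [42, 34, 30, 25]

Final heap: [42, 34, 30, 25]


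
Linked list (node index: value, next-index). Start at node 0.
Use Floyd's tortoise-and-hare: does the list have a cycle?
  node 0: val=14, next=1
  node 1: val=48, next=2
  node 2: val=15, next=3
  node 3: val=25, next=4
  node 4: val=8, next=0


Floyd's tortoise (slow, +1) and hare (fast, +2):
  init: slow=0, fast=0
  step 1: slow=1, fast=2
  step 2: slow=2, fast=4
  step 3: slow=3, fast=1
  step 4: slow=4, fast=3
  step 5: slow=0, fast=0
  slow == fast at node 0: cycle detected

Cycle: yes


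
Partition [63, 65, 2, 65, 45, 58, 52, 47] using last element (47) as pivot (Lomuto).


Pivot: 47
  2 <= 47: swap -> [2, 65, 63, 65, 45, 58, 52, 47]
  45 <= 47: swap -> [2, 45, 63, 65, 65, 58, 52, 47]
Place pivot at 2: [2, 45, 47, 65, 65, 58, 52, 63]

Partitioned: [2, 45, 47, 65, 65, 58, 52, 63]


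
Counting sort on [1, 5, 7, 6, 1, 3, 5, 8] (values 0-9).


Input: [1, 5, 7, 6, 1, 3, 5, 8]
Counts: [0, 2, 0, 1, 0, 2, 1, 1, 1, 0]

Sorted: [1, 1, 3, 5, 5, 6, 7, 8]


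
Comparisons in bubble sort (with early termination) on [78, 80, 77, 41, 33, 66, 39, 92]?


Algorithm: bubble sort (with early termination)
Input: [78, 80, 77, 41, 33, 66, 39, 92]
Sorted: [33, 39, 41, 66, 77, 78, 80, 92]

27


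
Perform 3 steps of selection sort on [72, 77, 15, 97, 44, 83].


Initial: [72, 77, 15, 97, 44, 83]
Step 1: min=15 at 2
  Swap: [15, 77, 72, 97, 44, 83]
Step 2: min=44 at 4
  Swap: [15, 44, 72, 97, 77, 83]
Step 3: min=72 at 2
  Swap: [15, 44, 72, 97, 77, 83]

After 3 steps: [15, 44, 72, 97, 77, 83]


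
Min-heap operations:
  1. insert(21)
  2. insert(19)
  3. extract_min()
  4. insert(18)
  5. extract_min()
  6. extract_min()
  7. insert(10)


insert(21) -> [21]
insert(19) -> [19, 21]
extract_min()->19, [21]
insert(18) -> [18, 21]
extract_min()->18, [21]
extract_min()->21, []
insert(10) -> [10]

Final heap: [10]


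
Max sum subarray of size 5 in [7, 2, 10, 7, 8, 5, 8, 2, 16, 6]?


[0:5]: 34
[1:6]: 32
[2:7]: 38
[3:8]: 30
[4:9]: 39
[5:10]: 37

Max: 39 at [4:9]


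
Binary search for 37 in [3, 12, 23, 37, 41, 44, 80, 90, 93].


Step 1: lo=0, hi=8, mid=4, val=41
Step 2: lo=0, hi=3, mid=1, val=12
Step 3: lo=2, hi=3, mid=2, val=23
Step 4: lo=3, hi=3, mid=3, val=37

Found at index 3


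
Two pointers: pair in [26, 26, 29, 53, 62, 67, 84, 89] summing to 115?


lo=0(26)+hi=7(89)=115

Yes: 26+89=115


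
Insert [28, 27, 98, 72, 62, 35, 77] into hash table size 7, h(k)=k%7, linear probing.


Insert 28: h=0 -> slot 0
Insert 27: h=6 -> slot 6
Insert 98: h=0, 1 probes -> slot 1
Insert 72: h=2 -> slot 2
Insert 62: h=6, 4 probes -> slot 3
Insert 35: h=0, 4 probes -> slot 4
Insert 77: h=0, 5 probes -> slot 5

Table: [28, 98, 72, 62, 35, 77, 27]


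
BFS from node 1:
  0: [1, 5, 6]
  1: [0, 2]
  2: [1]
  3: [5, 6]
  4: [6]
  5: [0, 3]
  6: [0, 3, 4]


Visit 1, enqueue [0, 2]
Visit 0, enqueue [5, 6]
Visit 2, enqueue []
Visit 5, enqueue [3]
Visit 6, enqueue [4]
Visit 3, enqueue []
Visit 4, enqueue []

BFS order: [1, 0, 2, 5, 6, 3, 4]


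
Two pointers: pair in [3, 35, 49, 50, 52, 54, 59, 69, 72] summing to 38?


lo=0(3)+hi=8(72)=75
lo=0(3)+hi=7(69)=72
lo=0(3)+hi=6(59)=62
lo=0(3)+hi=5(54)=57
lo=0(3)+hi=4(52)=55
lo=0(3)+hi=3(50)=53
lo=0(3)+hi=2(49)=52
lo=0(3)+hi=1(35)=38

Yes: 3+35=38


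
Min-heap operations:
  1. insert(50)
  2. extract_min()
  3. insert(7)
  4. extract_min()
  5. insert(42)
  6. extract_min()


insert(50) -> [50]
extract_min()->50, []
insert(7) -> [7]
extract_min()->7, []
insert(42) -> [42]
extract_min()->42, []

Final heap: []


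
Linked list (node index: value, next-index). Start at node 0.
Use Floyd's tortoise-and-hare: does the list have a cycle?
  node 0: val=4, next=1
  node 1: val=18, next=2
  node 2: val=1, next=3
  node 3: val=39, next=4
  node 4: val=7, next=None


Floyd's tortoise (slow, +1) and hare (fast, +2):
  init: slow=0, fast=0
  step 1: slow=1, fast=2
  step 2: slow=2, fast=4
  step 3: fast -> None, no cycle

Cycle: no


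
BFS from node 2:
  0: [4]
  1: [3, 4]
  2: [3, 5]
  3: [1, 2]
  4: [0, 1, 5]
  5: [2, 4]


Visit 2, enqueue [3, 5]
Visit 3, enqueue [1]
Visit 5, enqueue [4]
Visit 1, enqueue []
Visit 4, enqueue [0]
Visit 0, enqueue []

BFS order: [2, 3, 5, 1, 4, 0]


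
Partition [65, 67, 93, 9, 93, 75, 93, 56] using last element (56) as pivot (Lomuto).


Pivot: 56
  9 <= 56: swap -> [9, 67, 93, 65, 93, 75, 93, 56]
Place pivot at 1: [9, 56, 93, 65, 93, 75, 93, 67]

Partitioned: [9, 56, 93, 65, 93, 75, 93, 67]


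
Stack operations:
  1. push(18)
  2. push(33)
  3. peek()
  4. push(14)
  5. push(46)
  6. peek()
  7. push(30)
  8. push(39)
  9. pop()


push(18) -> [18]
push(33) -> [18, 33]
peek()->33
push(14) -> [18, 33, 14]
push(46) -> [18, 33, 14, 46]
peek()->46
push(30) -> [18, 33, 14, 46, 30]
push(39) -> [18, 33, 14, 46, 30, 39]
pop()->39, [18, 33, 14, 46, 30]

Final stack: [18, 33, 14, 46, 30]


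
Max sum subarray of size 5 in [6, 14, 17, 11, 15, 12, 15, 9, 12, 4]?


[0:5]: 63
[1:6]: 69
[2:7]: 70
[3:8]: 62
[4:9]: 63
[5:10]: 52

Max: 70 at [2:7]


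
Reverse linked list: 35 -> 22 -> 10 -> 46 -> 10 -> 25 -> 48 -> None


Step 1: curr=35, set curr.next=prev(None) | reversed so far: 35
Step 2: curr=22, set curr.next=prev(35) | reversed so far: 22 -> 35
Step 3: curr=10, set curr.next=prev(22) | reversed so far: 10 -> 22 -> 35
Step 4: curr=46, set curr.next=prev(10) | reversed so far: 46 -> 10 -> 22 -> 35
Step 5: curr=10, set curr.next=prev(46) | reversed so far: 10 -> 46 -> 10 -> 22 -> 35
Step 6: curr=25, set curr.next=prev(10) | reversed so far: 25 -> 10 -> 46 -> 10 -> 22 -> 35
Step 7: curr=48, set curr.next=prev(25) | reversed so far: 48 -> 25 -> 10 -> 46 -> 10 -> 22 -> 35

48 -> 25 -> 10 -> 46 -> 10 -> 22 -> 35 -> None


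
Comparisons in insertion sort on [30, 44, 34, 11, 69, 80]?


Algorithm: insertion sort
Input: [30, 44, 34, 11, 69, 80]
Sorted: [11, 30, 34, 44, 69, 80]

8


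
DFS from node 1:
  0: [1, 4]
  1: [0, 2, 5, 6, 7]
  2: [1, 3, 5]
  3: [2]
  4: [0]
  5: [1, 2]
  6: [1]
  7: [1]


Visit 1, push [7, 6, 5, 2, 0]
Visit 0, push [4]
Visit 4, push []
Visit 2, push [5, 3]
Visit 3, push []
Visit 5, push []
Visit 6, push []
Visit 7, push []

DFS order: [1, 0, 4, 2, 3, 5, 6, 7]


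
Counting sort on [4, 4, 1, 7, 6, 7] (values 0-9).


Input: [4, 4, 1, 7, 6, 7]
Counts: [0, 1, 0, 0, 2, 0, 1, 2, 0, 0]

Sorted: [1, 4, 4, 6, 7, 7]


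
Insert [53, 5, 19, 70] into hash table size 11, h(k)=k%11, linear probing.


Insert 53: h=9 -> slot 9
Insert 5: h=5 -> slot 5
Insert 19: h=8 -> slot 8
Insert 70: h=4 -> slot 4

Table: [None, None, None, None, 70, 5, None, None, 19, 53, None]


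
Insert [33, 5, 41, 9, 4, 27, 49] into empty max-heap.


Insert 33: [33]
Insert 5: [33, 5]
Insert 41: [41, 5, 33]
Insert 9: [41, 9, 33, 5]
Insert 4: [41, 9, 33, 5, 4]
Insert 27: [41, 9, 33, 5, 4, 27]
Insert 49: [49, 9, 41, 5, 4, 27, 33]

Final heap: [49, 9, 41, 5, 4, 27, 33]


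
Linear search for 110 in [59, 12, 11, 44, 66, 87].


i=0: 59!=110
i=1: 12!=110
i=2: 11!=110
i=3: 44!=110
i=4: 66!=110
i=5: 87!=110

Not found, 6 comps


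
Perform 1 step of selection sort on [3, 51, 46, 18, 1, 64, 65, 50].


Initial: [3, 51, 46, 18, 1, 64, 65, 50]
Step 1: min=1 at 4
  Swap: [1, 51, 46, 18, 3, 64, 65, 50]

After 1 step: [1, 51, 46, 18, 3, 64, 65, 50]


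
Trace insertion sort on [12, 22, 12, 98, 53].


Initial: [12, 22, 12, 98, 53]
Insert 22: [12, 22, 12, 98, 53]
Insert 12: [12, 12, 22, 98, 53]
Insert 98: [12, 12, 22, 98, 53]
Insert 53: [12, 12, 22, 53, 98]

Sorted: [12, 12, 22, 53, 98]


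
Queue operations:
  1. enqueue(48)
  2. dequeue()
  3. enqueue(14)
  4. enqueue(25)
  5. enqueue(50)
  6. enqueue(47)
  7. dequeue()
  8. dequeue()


enqueue(48) -> [48]
dequeue()->48, []
enqueue(14) -> [14]
enqueue(25) -> [14, 25]
enqueue(50) -> [14, 25, 50]
enqueue(47) -> [14, 25, 50, 47]
dequeue()->14, [25, 50, 47]
dequeue()->25, [50, 47]

Final queue: [50, 47]


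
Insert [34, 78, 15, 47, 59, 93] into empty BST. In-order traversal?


Insert 34: root
Insert 78: R from 34
Insert 15: L from 34
Insert 47: R from 34 -> L from 78
Insert 59: R from 34 -> L from 78 -> R from 47
Insert 93: R from 34 -> R from 78

In-order: [15, 34, 47, 59, 78, 93]


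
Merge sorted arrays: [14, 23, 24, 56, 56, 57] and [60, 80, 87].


Take 14 from A
Take 23 from A
Take 24 from A
Take 56 from A
Take 56 from A
Take 57 from A

Merged: [14, 23, 24, 56, 56, 57, 60, 80, 87]


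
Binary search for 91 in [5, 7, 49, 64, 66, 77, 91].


Step 1: lo=0, hi=6, mid=3, val=64
Step 2: lo=4, hi=6, mid=5, val=77
Step 3: lo=6, hi=6, mid=6, val=91

Found at index 6


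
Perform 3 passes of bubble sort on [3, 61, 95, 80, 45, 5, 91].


Initial: [3, 61, 95, 80, 45, 5, 91]
Pass 1: [3, 61, 80, 45, 5, 91, 95] (4 swaps)
Pass 2: [3, 61, 45, 5, 80, 91, 95] (2 swaps)
Pass 3: [3, 45, 5, 61, 80, 91, 95] (2 swaps)

After 3 passes: [3, 45, 5, 61, 80, 91, 95]


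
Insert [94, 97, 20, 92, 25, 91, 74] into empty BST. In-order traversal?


Insert 94: root
Insert 97: R from 94
Insert 20: L from 94
Insert 92: L from 94 -> R from 20
Insert 25: L from 94 -> R from 20 -> L from 92
Insert 91: L from 94 -> R from 20 -> L from 92 -> R from 25
Insert 74: L from 94 -> R from 20 -> L from 92 -> R from 25 -> L from 91

In-order: [20, 25, 74, 91, 92, 94, 97]


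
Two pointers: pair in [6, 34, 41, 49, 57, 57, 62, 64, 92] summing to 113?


lo=0(6)+hi=8(92)=98
lo=1(34)+hi=8(92)=126
lo=1(34)+hi=7(64)=98
lo=2(41)+hi=7(64)=105
lo=3(49)+hi=7(64)=113

Yes: 49+64=113


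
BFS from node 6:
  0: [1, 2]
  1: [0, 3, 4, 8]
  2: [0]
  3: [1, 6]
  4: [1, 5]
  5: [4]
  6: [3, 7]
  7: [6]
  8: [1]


Visit 6, enqueue [3, 7]
Visit 3, enqueue [1]
Visit 7, enqueue []
Visit 1, enqueue [0, 4, 8]
Visit 0, enqueue [2]
Visit 4, enqueue [5]
Visit 8, enqueue []
Visit 2, enqueue []
Visit 5, enqueue []

BFS order: [6, 3, 7, 1, 0, 4, 8, 2, 5]


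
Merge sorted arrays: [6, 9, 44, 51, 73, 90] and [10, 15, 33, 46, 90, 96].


Take 6 from A
Take 9 from A
Take 10 from B
Take 15 from B
Take 33 from B
Take 44 from A
Take 46 from B
Take 51 from A
Take 73 from A
Take 90 from A

Merged: [6, 9, 10, 15, 33, 44, 46, 51, 73, 90, 90, 96]


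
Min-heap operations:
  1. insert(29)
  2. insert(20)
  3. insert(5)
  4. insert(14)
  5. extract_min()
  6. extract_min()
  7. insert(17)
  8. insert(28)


insert(29) -> [29]
insert(20) -> [20, 29]
insert(5) -> [5, 29, 20]
insert(14) -> [5, 14, 20, 29]
extract_min()->5, [14, 29, 20]
extract_min()->14, [20, 29]
insert(17) -> [17, 29, 20]
insert(28) -> [17, 28, 20, 29]

Final heap: [17, 28, 20, 29]


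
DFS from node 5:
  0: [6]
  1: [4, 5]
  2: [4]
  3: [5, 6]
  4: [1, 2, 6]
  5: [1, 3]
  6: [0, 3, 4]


Visit 5, push [3, 1]
Visit 1, push [4]
Visit 4, push [6, 2]
Visit 2, push []
Visit 6, push [3, 0]
Visit 0, push []
Visit 3, push []

DFS order: [5, 1, 4, 2, 6, 0, 3]


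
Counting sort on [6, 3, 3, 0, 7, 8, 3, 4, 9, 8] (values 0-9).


Input: [6, 3, 3, 0, 7, 8, 3, 4, 9, 8]
Counts: [1, 0, 0, 3, 1, 0, 1, 1, 2, 1]

Sorted: [0, 3, 3, 3, 4, 6, 7, 8, 8, 9]


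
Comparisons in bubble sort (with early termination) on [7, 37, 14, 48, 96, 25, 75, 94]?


Algorithm: bubble sort (with early termination)
Input: [7, 37, 14, 48, 96, 25, 75, 94]
Sorted: [7, 14, 25, 37, 48, 75, 94, 96]

22


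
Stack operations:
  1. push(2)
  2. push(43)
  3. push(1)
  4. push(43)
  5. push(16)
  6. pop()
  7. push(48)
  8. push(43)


push(2) -> [2]
push(43) -> [2, 43]
push(1) -> [2, 43, 1]
push(43) -> [2, 43, 1, 43]
push(16) -> [2, 43, 1, 43, 16]
pop()->16, [2, 43, 1, 43]
push(48) -> [2, 43, 1, 43, 48]
push(43) -> [2, 43, 1, 43, 48, 43]

Final stack: [2, 43, 1, 43, 48, 43]


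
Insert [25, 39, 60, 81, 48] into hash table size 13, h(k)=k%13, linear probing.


Insert 25: h=12 -> slot 12
Insert 39: h=0 -> slot 0
Insert 60: h=8 -> slot 8
Insert 81: h=3 -> slot 3
Insert 48: h=9 -> slot 9

Table: [39, None, None, 81, None, None, None, None, 60, 48, None, None, 25]


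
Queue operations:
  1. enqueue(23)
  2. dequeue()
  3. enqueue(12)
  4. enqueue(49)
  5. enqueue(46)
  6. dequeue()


enqueue(23) -> [23]
dequeue()->23, []
enqueue(12) -> [12]
enqueue(49) -> [12, 49]
enqueue(46) -> [12, 49, 46]
dequeue()->12, [49, 46]

Final queue: [49, 46]


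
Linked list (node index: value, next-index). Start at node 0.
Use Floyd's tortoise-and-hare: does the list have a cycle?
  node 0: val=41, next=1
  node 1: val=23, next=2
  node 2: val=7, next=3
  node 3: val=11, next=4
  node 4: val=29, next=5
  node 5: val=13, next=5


Floyd's tortoise (slow, +1) and hare (fast, +2):
  init: slow=0, fast=0
  step 1: slow=1, fast=2
  step 2: slow=2, fast=4
  step 3: slow=3, fast=5
  step 4: slow=4, fast=5
  step 5: slow=5, fast=5
  slow == fast at node 5: cycle detected

Cycle: yes


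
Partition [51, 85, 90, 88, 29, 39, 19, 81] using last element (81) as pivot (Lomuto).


Pivot: 81
  51 <= 81: advance i (no swap)
  29 <= 81: swap -> [51, 29, 90, 88, 85, 39, 19, 81]
  39 <= 81: swap -> [51, 29, 39, 88, 85, 90, 19, 81]
  19 <= 81: swap -> [51, 29, 39, 19, 85, 90, 88, 81]
Place pivot at 4: [51, 29, 39, 19, 81, 90, 88, 85]

Partitioned: [51, 29, 39, 19, 81, 90, 88, 85]


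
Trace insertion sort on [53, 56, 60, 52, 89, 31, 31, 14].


Initial: [53, 56, 60, 52, 89, 31, 31, 14]
Insert 56: [53, 56, 60, 52, 89, 31, 31, 14]
Insert 60: [53, 56, 60, 52, 89, 31, 31, 14]
Insert 52: [52, 53, 56, 60, 89, 31, 31, 14]
Insert 89: [52, 53, 56, 60, 89, 31, 31, 14]
Insert 31: [31, 52, 53, 56, 60, 89, 31, 14]
Insert 31: [31, 31, 52, 53, 56, 60, 89, 14]
Insert 14: [14, 31, 31, 52, 53, 56, 60, 89]

Sorted: [14, 31, 31, 52, 53, 56, 60, 89]


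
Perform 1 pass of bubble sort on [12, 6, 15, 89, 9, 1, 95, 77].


Initial: [12, 6, 15, 89, 9, 1, 95, 77]
Pass 1: [6, 12, 15, 9, 1, 89, 77, 95] (4 swaps)

After 1 pass: [6, 12, 15, 9, 1, 89, 77, 95]


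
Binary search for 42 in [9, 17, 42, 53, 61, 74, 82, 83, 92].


Step 1: lo=0, hi=8, mid=4, val=61
Step 2: lo=0, hi=3, mid=1, val=17
Step 3: lo=2, hi=3, mid=2, val=42

Found at index 2


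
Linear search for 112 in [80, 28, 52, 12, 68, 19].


i=0: 80!=112
i=1: 28!=112
i=2: 52!=112
i=3: 12!=112
i=4: 68!=112
i=5: 19!=112

Not found, 6 comps


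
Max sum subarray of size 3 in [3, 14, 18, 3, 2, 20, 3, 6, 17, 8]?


[0:3]: 35
[1:4]: 35
[2:5]: 23
[3:6]: 25
[4:7]: 25
[5:8]: 29
[6:9]: 26
[7:10]: 31

Max: 35 at [0:3]


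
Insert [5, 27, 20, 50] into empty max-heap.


Insert 5: [5]
Insert 27: [27, 5]
Insert 20: [27, 5, 20]
Insert 50: [50, 27, 20, 5]

Final heap: [50, 27, 20, 5]


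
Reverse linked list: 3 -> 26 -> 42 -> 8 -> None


Step 1: curr=3, set curr.next=prev(None) | reversed so far: 3
Step 2: curr=26, set curr.next=prev(3) | reversed so far: 26 -> 3
Step 3: curr=42, set curr.next=prev(26) | reversed so far: 42 -> 26 -> 3
Step 4: curr=8, set curr.next=prev(42) | reversed so far: 8 -> 42 -> 26 -> 3

8 -> 42 -> 26 -> 3 -> None


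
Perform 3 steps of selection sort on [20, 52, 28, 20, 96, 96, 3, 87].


Initial: [20, 52, 28, 20, 96, 96, 3, 87]
Step 1: min=3 at 6
  Swap: [3, 52, 28, 20, 96, 96, 20, 87]
Step 2: min=20 at 3
  Swap: [3, 20, 28, 52, 96, 96, 20, 87]
Step 3: min=20 at 6
  Swap: [3, 20, 20, 52, 96, 96, 28, 87]

After 3 steps: [3, 20, 20, 52, 96, 96, 28, 87]


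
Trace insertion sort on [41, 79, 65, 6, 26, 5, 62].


Initial: [41, 79, 65, 6, 26, 5, 62]
Insert 79: [41, 79, 65, 6, 26, 5, 62]
Insert 65: [41, 65, 79, 6, 26, 5, 62]
Insert 6: [6, 41, 65, 79, 26, 5, 62]
Insert 26: [6, 26, 41, 65, 79, 5, 62]
Insert 5: [5, 6, 26, 41, 65, 79, 62]
Insert 62: [5, 6, 26, 41, 62, 65, 79]

Sorted: [5, 6, 26, 41, 62, 65, 79]


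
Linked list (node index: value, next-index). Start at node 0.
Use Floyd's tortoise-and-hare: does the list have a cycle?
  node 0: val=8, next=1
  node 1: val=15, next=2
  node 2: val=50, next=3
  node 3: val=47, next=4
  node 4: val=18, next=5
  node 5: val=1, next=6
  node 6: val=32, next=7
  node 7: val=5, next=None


Floyd's tortoise (slow, +1) and hare (fast, +2):
  init: slow=0, fast=0
  step 1: slow=1, fast=2
  step 2: slow=2, fast=4
  step 3: slow=3, fast=6
  step 4: fast 6->7->None, no cycle

Cycle: no


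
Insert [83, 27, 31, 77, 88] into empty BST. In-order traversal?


Insert 83: root
Insert 27: L from 83
Insert 31: L from 83 -> R from 27
Insert 77: L from 83 -> R from 27 -> R from 31
Insert 88: R from 83

In-order: [27, 31, 77, 83, 88]


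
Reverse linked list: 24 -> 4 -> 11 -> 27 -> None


Step 1: curr=24, set curr.next=prev(None) | reversed so far: 24
Step 2: curr=4, set curr.next=prev(24) | reversed so far: 4 -> 24
Step 3: curr=11, set curr.next=prev(4) | reversed so far: 11 -> 4 -> 24
Step 4: curr=27, set curr.next=prev(11) | reversed so far: 27 -> 11 -> 4 -> 24

27 -> 11 -> 4 -> 24 -> None


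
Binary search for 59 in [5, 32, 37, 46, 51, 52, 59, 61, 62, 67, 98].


Step 1: lo=0, hi=10, mid=5, val=52
Step 2: lo=6, hi=10, mid=8, val=62
Step 3: lo=6, hi=7, mid=6, val=59

Found at index 6


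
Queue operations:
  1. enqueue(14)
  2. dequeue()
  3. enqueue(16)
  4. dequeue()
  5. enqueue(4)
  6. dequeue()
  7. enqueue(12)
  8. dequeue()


enqueue(14) -> [14]
dequeue()->14, []
enqueue(16) -> [16]
dequeue()->16, []
enqueue(4) -> [4]
dequeue()->4, []
enqueue(12) -> [12]
dequeue()->12, []

Final queue: []


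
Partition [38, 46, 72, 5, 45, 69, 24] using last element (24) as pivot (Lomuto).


Pivot: 24
  5 <= 24: swap -> [5, 46, 72, 38, 45, 69, 24]
Place pivot at 1: [5, 24, 72, 38, 45, 69, 46]

Partitioned: [5, 24, 72, 38, 45, 69, 46]


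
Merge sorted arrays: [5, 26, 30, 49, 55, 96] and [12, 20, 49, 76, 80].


Take 5 from A
Take 12 from B
Take 20 from B
Take 26 from A
Take 30 from A
Take 49 from A
Take 49 from B
Take 55 from A
Take 76 from B
Take 80 from B

Merged: [5, 12, 20, 26, 30, 49, 49, 55, 76, 80, 96]


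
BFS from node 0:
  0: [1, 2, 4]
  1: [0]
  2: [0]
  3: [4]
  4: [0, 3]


Visit 0, enqueue [1, 2, 4]
Visit 1, enqueue []
Visit 2, enqueue []
Visit 4, enqueue [3]
Visit 3, enqueue []

BFS order: [0, 1, 2, 4, 3]


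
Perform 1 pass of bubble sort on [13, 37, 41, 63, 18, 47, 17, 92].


Initial: [13, 37, 41, 63, 18, 47, 17, 92]
Pass 1: [13, 37, 41, 18, 47, 17, 63, 92] (3 swaps)

After 1 pass: [13, 37, 41, 18, 47, 17, 63, 92]


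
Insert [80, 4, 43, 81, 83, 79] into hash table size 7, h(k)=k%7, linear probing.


Insert 80: h=3 -> slot 3
Insert 4: h=4 -> slot 4
Insert 43: h=1 -> slot 1
Insert 81: h=4, 1 probes -> slot 5
Insert 83: h=6 -> slot 6
Insert 79: h=2 -> slot 2

Table: [None, 43, 79, 80, 4, 81, 83]


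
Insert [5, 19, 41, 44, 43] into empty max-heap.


Insert 5: [5]
Insert 19: [19, 5]
Insert 41: [41, 5, 19]
Insert 44: [44, 41, 19, 5]
Insert 43: [44, 43, 19, 5, 41]

Final heap: [44, 43, 19, 5, 41]


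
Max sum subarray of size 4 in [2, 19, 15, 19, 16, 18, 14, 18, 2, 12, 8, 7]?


[0:4]: 55
[1:5]: 69
[2:6]: 68
[3:7]: 67
[4:8]: 66
[5:9]: 52
[6:10]: 46
[7:11]: 40
[8:12]: 29

Max: 69 at [1:5]


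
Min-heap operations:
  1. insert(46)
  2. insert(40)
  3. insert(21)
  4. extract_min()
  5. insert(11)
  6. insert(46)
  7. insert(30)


insert(46) -> [46]
insert(40) -> [40, 46]
insert(21) -> [21, 46, 40]
extract_min()->21, [40, 46]
insert(11) -> [11, 46, 40]
insert(46) -> [11, 46, 40, 46]
insert(30) -> [11, 30, 40, 46, 46]

Final heap: [11, 30, 40, 46, 46]


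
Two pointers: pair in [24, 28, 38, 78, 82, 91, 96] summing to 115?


lo=0(24)+hi=6(96)=120
lo=0(24)+hi=5(91)=115

Yes: 24+91=115


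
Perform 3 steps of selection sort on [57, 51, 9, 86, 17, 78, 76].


Initial: [57, 51, 9, 86, 17, 78, 76]
Step 1: min=9 at 2
  Swap: [9, 51, 57, 86, 17, 78, 76]
Step 2: min=17 at 4
  Swap: [9, 17, 57, 86, 51, 78, 76]
Step 3: min=51 at 4
  Swap: [9, 17, 51, 86, 57, 78, 76]

After 3 steps: [9, 17, 51, 86, 57, 78, 76]


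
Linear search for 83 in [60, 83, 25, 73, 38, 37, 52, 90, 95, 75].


i=0: 60!=83
i=1: 83==83 found!

Found at 1, 2 comps


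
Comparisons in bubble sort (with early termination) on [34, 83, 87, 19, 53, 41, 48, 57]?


Algorithm: bubble sort (with early termination)
Input: [34, 83, 87, 19, 53, 41, 48, 57]
Sorted: [19, 34, 41, 48, 53, 57, 83, 87]

22


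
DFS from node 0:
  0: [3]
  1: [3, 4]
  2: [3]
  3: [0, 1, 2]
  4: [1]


Visit 0, push [3]
Visit 3, push [2, 1]
Visit 1, push [4]
Visit 4, push []
Visit 2, push []

DFS order: [0, 3, 1, 4, 2]


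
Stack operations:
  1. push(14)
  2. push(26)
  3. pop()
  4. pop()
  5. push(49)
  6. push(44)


push(14) -> [14]
push(26) -> [14, 26]
pop()->26, [14]
pop()->14, []
push(49) -> [49]
push(44) -> [49, 44]

Final stack: [49, 44]


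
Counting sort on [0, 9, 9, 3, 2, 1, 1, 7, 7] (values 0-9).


Input: [0, 9, 9, 3, 2, 1, 1, 7, 7]
Counts: [1, 2, 1, 1, 0, 0, 0, 2, 0, 2]

Sorted: [0, 1, 1, 2, 3, 7, 7, 9, 9]


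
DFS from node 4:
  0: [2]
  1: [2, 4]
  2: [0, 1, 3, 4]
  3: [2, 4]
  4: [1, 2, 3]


Visit 4, push [3, 2, 1]
Visit 1, push [2]
Visit 2, push [3, 0]
Visit 0, push []
Visit 3, push []

DFS order: [4, 1, 2, 0, 3]


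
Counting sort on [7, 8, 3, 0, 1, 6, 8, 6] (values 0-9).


Input: [7, 8, 3, 0, 1, 6, 8, 6]
Counts: [1, 1, 0, 1, 0, 0, 2, 1, 2, 0]

Sorted: [0, 1, 3, 6, 6, 7, 8, 8]


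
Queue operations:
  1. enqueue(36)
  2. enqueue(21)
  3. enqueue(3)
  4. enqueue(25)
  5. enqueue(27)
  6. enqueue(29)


enqueue(36) -> [36]
enqueue(21) -> [36, 21]
enqueue(3) -> [36, 21, 3]
enqueue(25) -> [36, 21, 3, 25]
enqueue(27) -> [36, 21, 3, 25, 27]
enqueue(29) -> [36, 21, 3, 25, 27, 29]

Final queue: [36, 21, 3, 25, 27, 29]


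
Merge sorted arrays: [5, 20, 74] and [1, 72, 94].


Take 1 from B
Take 5 from A
Take 20 from A
Take 72 from B
Take 74 from A

Merged: [1, 5, 20, 72, 74, 94]


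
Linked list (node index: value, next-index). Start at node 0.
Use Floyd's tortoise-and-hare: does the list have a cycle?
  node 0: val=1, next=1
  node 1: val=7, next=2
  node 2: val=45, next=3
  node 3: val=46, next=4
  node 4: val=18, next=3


Floyd's tortoise (slow, +1) and hare (fast, +2):
  init: slow=0, fast=0
  step 1: slow=1, fast=2
  step 2: slow=2, fast=4
  step 3: slow=3, fast=4
  step 4: slow=4, fast=4
  slow == fast at node 4: cycle detected

Cycle: yes


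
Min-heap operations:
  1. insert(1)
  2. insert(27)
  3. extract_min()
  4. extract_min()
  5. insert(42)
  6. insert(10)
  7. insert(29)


insert(1) -> [1]
insert(27) -> [1, 27]
extract_min()->1, [27]
extract_min()->27, []
insert(42) -> [42]
insert(10) -> [10, 42]
insert(29) -> [10, 42, 29]

Final heap: [10, 42, 29]


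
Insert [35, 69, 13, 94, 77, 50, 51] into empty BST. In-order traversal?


Insert 35: root
Insert 69: R from 35
Insert 13: L from 35
Insert 94: R from 35 -> R from 69
Insert 77: R from 35 -> R from 69 -> L from 94
Insert 50: R from 35 -> L from 69
Insert 51: R from 35 -> L from 69 -> R from 50

In-order: [13, 35, 50, 51, 69, 77, 94]


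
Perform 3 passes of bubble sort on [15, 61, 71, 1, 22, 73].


Initial: [15, 61, 71, 1, 22, 73]
Pass 1: [15, 61, 1, 22, 71, 73] (2 swaps)
Pass 2: [15, 1, 22, 61, 71, 73] (2 swaps)
Pass 3: [1, 15, 22, 61, 71, 73] (1 swaps)

After 3 passes: [1, 15, 22, 61, 71, 73]


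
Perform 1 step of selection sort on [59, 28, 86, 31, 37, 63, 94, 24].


Initial: [59, 28, 86, 31, 37, 63, 94, 24]
Step 1: min=24 at 7
  Swap: [24, 28, 86, 31, 37, 63, 94, 59]

After 1 step: [24, 28, 86, 31, 37, 63, 94, 59]


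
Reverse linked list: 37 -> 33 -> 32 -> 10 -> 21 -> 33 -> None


Step 1: curr=37, set curr.next=prev(None) | reversed so far: 37
Step 2: curr=33, set curr.next=prev(37) | reversed so far: 33 -> 37
Step 3: curr=32, set curr.next=prev(33) | reversed so far: 32 -> 33 -> 37
Step 4: curr=10, set curr.next=prev(32) | reversed so far: 10 -> 32 -> 33 -> 37
Step 5: curr=21, set curr.next=prev(10) | reversed so far: 21 -> 10 -> 32 -> 33 -> 37
Step 6: curr=33, set curr.next=prev(21) | reversed so far: 33 -> 21 -> 10 -> 32 -> 33 -> 37

33 -> 21 -> 10 -> 32 -> 33 -> 37 -> None


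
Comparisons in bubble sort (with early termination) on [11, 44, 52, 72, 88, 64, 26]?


Algorithm: bubble sort (with early termination)
Input: [11, 44, 52, 72, 88, 64, 26]
Sorted: [11, 26, 44, 52, 64, 72, 88]

21


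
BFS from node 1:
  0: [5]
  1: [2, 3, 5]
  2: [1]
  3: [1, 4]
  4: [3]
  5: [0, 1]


Visit 1, enqueue [2, 3, 5]
Visit 2, enqueue []
Visit 3, enqueue [4]
Visit 5, enqueue [0]
Visit 4, enqueue []
Visit 0, enqueue []

BFS order: [1, 2, 3, 5, 4, 0]


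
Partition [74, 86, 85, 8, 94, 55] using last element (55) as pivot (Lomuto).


Pivot: 55
  8 <= 55: swap -> [8, 86, 85, 74, 94, 55]
Place pivot at 1: [8, 55, 85, 74, 94, 86]

Partitioned: [8, 55, 85, 74, 94, 86]


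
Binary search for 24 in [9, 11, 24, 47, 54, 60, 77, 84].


Step 1: lo=0, hi=7, mid=3, val=47
Step 2: lo=0, hi=2, mid=1, val=11
Step 3: lo=2, hi=2, mid=2, val=24

Found at index 2


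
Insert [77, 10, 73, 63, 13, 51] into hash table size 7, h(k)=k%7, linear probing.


Insert 77: h=0 -> slot 0
Insert 10: h=3 -> slot 3
Insert 73: h=3, 1 probes -> slot 4
Insert 63: h=0, 1 probes -> slot 1
Insert 13: h=6 -> slot 6
Insert 51: h=2 -> slot 2

Table: [77, 63, 51, 10, 73, None, 13]


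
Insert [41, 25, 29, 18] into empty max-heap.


Insert 41: [41]
Insert 25: [41, 25]
Insert 29: [41, 25, 29]
Insert 18: [41, 25, 29, 18]

Final heap: [41, 25, 29, 18]


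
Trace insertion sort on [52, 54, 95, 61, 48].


Initial: [52, 54, 95, 61, 48]
Insert 54: [52, 54, 95, 61, 48]
Insert 95: [52, 54, 95, 61, 48]
Insert 61: [52, 54, 61, 95, 48]
Insert 48: [48, 52, 54, 61, 95]

Sorted: [48, 52, 54, 61, 95]


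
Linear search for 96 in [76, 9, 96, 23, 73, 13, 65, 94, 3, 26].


i=0: 76!=96
i=1: 9!=96
i=2: 96==96 found!

Found at 2, 3 comps


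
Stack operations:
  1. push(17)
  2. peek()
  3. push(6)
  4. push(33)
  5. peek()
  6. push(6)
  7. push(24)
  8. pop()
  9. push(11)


push(17) -> [17]
peek()->17
push(6) -> [17, 6]
push(33) -> [17, 6, 33]
peek()->33
push(6) -> [17, 6, 33, 6]
push(24) -> [17, 6, 33, 6, 24]
pop()->24, [17, 6, 33, 6]
push(11) -> [17, 6, 33, 6, 11]

Final stack: [17, 6, 33, 6, 11]


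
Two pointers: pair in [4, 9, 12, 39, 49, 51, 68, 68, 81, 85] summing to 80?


lo=0(4)+hi=9(85)=89
lo=0(4)+hi=8(81)=85
lo=0(4)+hi=7(68)=72
lo=1(9)+hi=7(68)=77
lo=2(12)+hi=7(68)=80

Yes: 12+68=80


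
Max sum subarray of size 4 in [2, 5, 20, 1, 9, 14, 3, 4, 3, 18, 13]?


[0:4]: 28
[1:5]: 35
[2:6]: 44
[3:7]: 27
[4:8]: 30
[5:9]: 24
[6:10]: 28
[7:11]: 38

Max: 44 at [2:6]


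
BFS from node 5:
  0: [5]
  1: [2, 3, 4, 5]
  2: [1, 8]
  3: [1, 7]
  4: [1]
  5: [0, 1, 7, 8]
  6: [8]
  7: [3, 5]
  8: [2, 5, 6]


Visit 5, enqueue [0, 1, 7, 8]
Visit 0, enqueue []
Visit 1, enqueue [2, 3, 4]
Visit 7, enqueue []
Visit 8, enqueue [6]
Visit 2, enqueue []
Visit 3, enqueue []
Visit 4, enqueue []
Visit 6, enqueue []

BFS order: [5, 0, 1, 7, 8, 2, 3, 4, 6]


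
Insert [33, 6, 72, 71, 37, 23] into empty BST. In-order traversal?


Insert 33: root
Insert 6: L from 33
Insert 72: R from 33
Insert 71: R from 33 -> L from 72
Insert 37: R from 33 -> L from 72 -> L from 71
Insert 23: L from 33 -> R from 6

In-order: [6, 23, 33, 37, 71, 72]


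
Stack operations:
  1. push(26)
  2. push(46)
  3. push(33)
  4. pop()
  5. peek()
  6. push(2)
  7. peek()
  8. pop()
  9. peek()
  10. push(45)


push(26) -> [26]
push(46) -> [26, 46]
push(33) -> [26, 46, 33]
pop()->33, [26, 46]
peek()->46
push(2) -> [26, 46, 2]
peek()->2
pop()->2, [26, 46]
peek()->46
push(45) -> [26, 46, 45]

Final stack: [26, 46, 45]


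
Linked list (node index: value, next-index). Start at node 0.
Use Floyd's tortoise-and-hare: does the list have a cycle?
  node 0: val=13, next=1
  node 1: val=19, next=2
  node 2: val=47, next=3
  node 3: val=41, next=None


Floyd's tortoise (slow, +1) and hare (fast, +2):
  init: slow=0, fast=0
  step 1: slow=1, fast=2
  step 2: fast 2->3->None, no cycle

Cycle: no


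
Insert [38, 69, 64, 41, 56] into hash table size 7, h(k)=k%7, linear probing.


Insert 38: h=3 -> slot 3
Insert 69: h=6 -> slot 6
Insert 64: h=1 -> slot 1
Insert 41: h=6, 1 probes -> slot 0
Insert 56: h=0, 2 probes -> slot 2

Table: [41, 64, 56, 38, None, None, 69]


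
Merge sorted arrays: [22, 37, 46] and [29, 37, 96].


Take 22 from A
Take 29 from B
Take 37 from A
Take 37 from B
Take 46 from A

Merged: [22, 29, 37, 37, 46, 96]


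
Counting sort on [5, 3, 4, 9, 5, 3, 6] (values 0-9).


Input: [5, 3, 4, 9, 5, 3, 6]
Counts: [0, 0, 0, 2, 1, 2, 1, 0, 0, 1]

Sorted: [3, 3, 4, 5, 5, 6, 9]


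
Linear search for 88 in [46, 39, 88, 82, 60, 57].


i=0: 46!=88
i=1: 39!=88
i=2: 88==88 found!

Found at 2, 3 comps


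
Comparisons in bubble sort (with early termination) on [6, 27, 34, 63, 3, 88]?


Algorithm: bubble sort (with early termination)
Input: [6, 27, 34, 63, 3, 88]
Sorted: [3, 6, 27, 34, 63, 88]

15


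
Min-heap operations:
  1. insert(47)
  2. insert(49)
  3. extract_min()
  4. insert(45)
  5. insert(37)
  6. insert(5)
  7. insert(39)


insert(47) -> [47]
insert(49) -> [47, 49]
extract_min()->47, [49]
insert(45) -> [45, 49]
insert(37) -> [37, 49, 45]
insert(5) -> [5, 37, 45, 49]
insert(39) -> [5, 37, 45, 49, 39]

Final heap: [5, 37, 45, 49, 39]


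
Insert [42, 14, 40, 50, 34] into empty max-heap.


Insert 42: [42]
Insert 14: [42, 14]
Insert 40: [42, 14, 40]
Insert 50: [50, 42, 40, 14]
Insert 34: [50, 42, 40, 14, 34]

Final heap: [50, 42, 40, 14, 34]


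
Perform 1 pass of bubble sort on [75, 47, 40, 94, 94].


Initial: [75, 47, 40, 94, 94]
Pass 1: [47, 40, 75, 94, 94] (2 swaps)

After 1 pass: [47, 40, 75, 94, 94]


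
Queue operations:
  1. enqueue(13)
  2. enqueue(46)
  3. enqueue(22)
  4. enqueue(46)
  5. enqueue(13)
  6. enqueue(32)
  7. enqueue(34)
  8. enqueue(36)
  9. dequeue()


enqueue(13) -> [13]
enqueue(46) -> [13, 46]
enqueue(22) -> [13, 46, 22]
enqueue(46) -> [13, 46, 22, 46]
enqueue(13) -> [13, 46, 22, 46, 13]
enqueue(32) -> [13, 46, 22, 46, 13, 32]
enqueue(34) -> [13, 46, 22, 46, 13, 32, 34]
enqueue(36) -> [13, 46, 22, 46, 13, 32, 34, 36]
dequeue()->13, [46, 22, 46, 13, 32, 34, 36]

Final queue: [46, 22, 46, 13, 32, 34, 36]


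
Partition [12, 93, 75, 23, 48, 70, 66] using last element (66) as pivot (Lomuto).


Pivot: 66
  12 <= 66: advance i (no swap)
  23 <= 66: swap -> [12, 23, 75, 93, 48, 70, 66]
  48 <= 66: swap -> [12, 23, 48, 93, 75, 70, 66]
Place pivot at 3: [12, 23, 48, 66, 75, 70, 93]

Partitioned: [12, 23, 48, 66, 75, 70, 93]


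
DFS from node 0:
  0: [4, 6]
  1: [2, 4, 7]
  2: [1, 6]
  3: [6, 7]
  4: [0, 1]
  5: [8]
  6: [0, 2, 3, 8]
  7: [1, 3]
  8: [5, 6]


Visit 0, push [6, 4]
Visit 4, push [1]
Visit 1, push [7, 2]
Visit 2, push [6]
Visit 6, push [8, 3]
Visit 3, push [7]
Visit 7, push []
Visit 8, push [5]
Visit 5, push []

DFS order: [0, 4, 1, 2, 6, 3, 7, 8, 5]


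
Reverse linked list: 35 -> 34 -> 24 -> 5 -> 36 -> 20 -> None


Step 1: curr=35, set curr.next=prev(None) | reversed so far: 35
Step 2: curr=34, set curr.next=prev(35) | reversed so far: 34 -> 35
Step 3: curr=24, set curr.next=prev(34) | reversed so far: 24 -> 34 -> 35
Step 4: curr=5, set curr.next=prev(24) | reversed so far: 5 -> 24 -> 34 -> 35
Step 5: curr=36, set curr.next=prev(5) | reversed so far: 36 -> 5 -> 24 -> 34 -> 35
Step 6: curr=20, set curr.next=prev(36) | reversed so far: 20 -> 36 -> 5 -> 24 -> 34 -> 35

20 -> 36 -> 5 -> 24 -> 34 -> 35 -> None


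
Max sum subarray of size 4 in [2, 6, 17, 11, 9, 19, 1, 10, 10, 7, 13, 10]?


[0:4]: 36
[1:5]: 43
[2:6]: 56
[3:7]: 40
[4:8]: 39
[5:9]: 40
[6:10]: 28
[7:11]: 40
[8:12]: 40

Max: 56 at [2:6]


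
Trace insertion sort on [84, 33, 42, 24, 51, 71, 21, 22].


Initial: [84, 33, 42, 24, 51, 71, 21, 22]
Insert 33: [33, 84, 42, 24, 51, 71, 21, 22]
Insert 42: [33, 42, 84, 24, 51, 71, 21, 22]
Insert 24: [24, 33, 42, 84, 51, 71, 21, 22]
Insert 51: [24, 33, 42, 51, 84, 71, 21, 22]
Insert 71: [24, 33, 42, 51, 71, 84, 21, 22]
Insert 21: [21, 24, 33, 42, 51, 71, 84, 22]
Insert 22: [21, 22, 24, 33, 42, 51, 71, 84]

Sorted: [21, 22, 24, 33, 42, 51, 71, 84]


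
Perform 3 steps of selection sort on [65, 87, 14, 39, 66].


Initial: [65, 87, 14, 39, 66]
Step 1: min=14 at 2
  Swap: [14, 87, 65, 39, 66]
Step 2: min=39 at 3
  Swap: [14, 39, 65, 87, 66]
Step 3: min=65 at 2
  Swap: [14, 39, 65, 87, 66]

After 3 steps: [14, 39, 65, 87, 66]


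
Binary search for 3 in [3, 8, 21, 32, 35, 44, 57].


Step 1: lo=0, hi=6, mid=3, val=32
Step 2: lo=0, hi=2, mid=1, val=8
Step 3: lo=0, hi=0, mid=0, val=3

Found at index 0


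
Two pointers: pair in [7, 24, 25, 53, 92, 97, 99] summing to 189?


lo=0(7)+hi=6(99)=106
lo=1(24)+hi=6(99)=123
lo=2(25)+hi=6(99)=124
lo=3(53)+hi=6(99)=152
lo=4(92)+hi=6(99)=191
lo=4(92)+hi=5(97)=189

Yes: 92+97=189


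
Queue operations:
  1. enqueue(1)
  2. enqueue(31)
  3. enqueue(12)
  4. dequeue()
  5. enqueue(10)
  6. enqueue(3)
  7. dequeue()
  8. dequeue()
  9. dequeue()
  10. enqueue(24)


enqueue(1) -> [1]
enqueue(31) -> [1, 31]
enqueue(12) -> [1, 31, 12]
dequeue()->1, [31, 12]
enqueue(10) -> [31, 12, 10]
enqueue(3) -> [31, 12, 10, 3]
dequeue()->31, [12, 10, 3]
dequeue()->12, [10, 3]
dequeue()->10, [3]
enqueue(24) -> [3, 24]

Final queue: [3, 24]


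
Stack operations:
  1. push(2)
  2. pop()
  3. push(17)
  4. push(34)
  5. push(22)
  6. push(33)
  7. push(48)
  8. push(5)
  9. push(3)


push(2) -> [2]
pop()->2, []
push(17) -> [17]
push(34) -> [17, 34]
push(22) -> [17, 34, 22]
push(33) -> [17, 34, 22, 33]
push(48) -> [17, 34, 22, 33, 48]
push(5) -> [17, 34, 22, 33, 48, 5]
push(3) -> [17, 34, 22, 33, 48, 5, 3]

Final stack: [17, 34, 22, 33, 48, 5, 3]


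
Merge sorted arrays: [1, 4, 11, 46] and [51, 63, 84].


Take 1 from A
Take 4 from A
Take 11 from A
Take 46 from A

Merged: [1, 4, 11, 46, 51, 63, 84]


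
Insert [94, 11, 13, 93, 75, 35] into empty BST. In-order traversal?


Insert 94: root
Insert 11: L from 94
Insert 13: L from 94 -> R from 11
Insert 93: L from 94 -> R from 11 -> R from 13
Insert 75: L from 94 -> R from 11 -> R from 13 -> L from 93
Insert 35: L from 94 -> R from 11 -> R from 13 -> L from 93 -> L from 75

In-order: [11, 13, 35, 75, 93, 94]


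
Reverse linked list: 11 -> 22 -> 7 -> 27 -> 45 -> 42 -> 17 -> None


Step 1: curr=11, set curr.next=prev(None) | reversed so far: 11
Step 2: curr=22, set curr.next=prev(11) | reversed so far: 22 -> 11
Step 3: curr=7, set curr.next=prev(22) | reversed so far: 7 -> 22 -> 11
Step 4: curr=27, set curr.next=prev(7) | reversed so far: 27 -> 7 -> 22 -> 11
Step 5: curr=45, set curr.next=prev(27) | reversed so far: 45 -> 27 -> 7 -> 22 -> 11
Step 6: curr=42, set curr.next=prev(45) | reversed so far: 42 -> 45 -> 27 -> 7 -> 22 -> 11
Step 7: curr=17, set curr.next=prev(42) | reversed so far: 17 -> 42 -> 45 -> 27 -> 7 -> 22 -> 11

17 -> 42 -> 45 -> 27 -> 7 -> 22 -> 11 -> None
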